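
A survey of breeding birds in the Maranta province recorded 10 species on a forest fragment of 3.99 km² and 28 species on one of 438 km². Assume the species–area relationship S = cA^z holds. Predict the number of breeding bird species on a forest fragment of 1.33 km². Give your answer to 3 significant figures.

z = ln(28/10) / ln(438/3.99) = 1.0296 / 4.6984 = 0.2191
c = 10 / 3.99^0.2191 = 10 / 1.354 = 7.384
S₃ = 7.384 × 1.33^0.2191 = 7.384 × 1.064 ≈ 7.86

7.86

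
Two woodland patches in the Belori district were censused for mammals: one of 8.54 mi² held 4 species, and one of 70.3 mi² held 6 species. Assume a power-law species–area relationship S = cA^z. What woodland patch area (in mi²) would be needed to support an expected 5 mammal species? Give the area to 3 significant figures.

27.2 mi²

z = ln(6/4) / ln(70.3/8.54) = 0.4055 / 2.1080 = 0.1923
c = 4 / 8.54^0.1923 = 4 / 1.511 = 2.648
A = (5/2.648)^(1/0.1923) ⇒ ln A = ln(1.888)/0.1923 = 3.3049
A = e^3.3049 ≈ 27.25 mi²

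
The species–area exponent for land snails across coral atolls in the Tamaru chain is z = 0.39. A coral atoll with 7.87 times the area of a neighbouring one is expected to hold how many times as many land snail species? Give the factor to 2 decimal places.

S₂/S₁ = (A₂/A₁)^z = 7.87^0.39
ln(S₂/S₁) = 0.39 × ln 7.87 = 0.39 × 2.0631 = 0.8046
S₂/S₁ = e^0.8046 ≈ 2.236

2.24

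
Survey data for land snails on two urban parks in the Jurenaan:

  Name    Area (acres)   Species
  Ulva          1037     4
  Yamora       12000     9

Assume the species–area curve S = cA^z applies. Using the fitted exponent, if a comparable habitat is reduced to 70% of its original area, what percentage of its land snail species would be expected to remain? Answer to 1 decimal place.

z = ln(9/4) / ln(12000/1037) = 0.8109 / 2.4486 = 0.3312
S_new/S_old = (A_new/A_old)^z = 0.7^0.3312 = exp(0.3312 × -0.3567) = 0.8886

88.9%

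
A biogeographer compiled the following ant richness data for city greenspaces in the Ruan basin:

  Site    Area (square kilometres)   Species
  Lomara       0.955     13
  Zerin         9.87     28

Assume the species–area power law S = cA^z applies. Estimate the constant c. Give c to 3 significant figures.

z = ln(S₂/S₁) / ln(A₂/A₁) = ln(28/13) / ln(9.87/0.955) = 0.7673 / 2.3355 = 0.3285
c = S₁ / A₁^z = 13 / 0.955^0.3285 = 13 / 0.985 = 13.2

13.2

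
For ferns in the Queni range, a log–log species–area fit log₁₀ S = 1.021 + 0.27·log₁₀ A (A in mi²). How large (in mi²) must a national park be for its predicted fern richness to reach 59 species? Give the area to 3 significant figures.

59 = 10.5 × A^0.27  ⇒  A^0.27 = 59/10.5 = 5.621
ln A = ln(5.621) / 0.27 = 1.7266 / 0.27 = 6.3948
A = e^6.3948 ≈ 598.7 mi²

599 mi²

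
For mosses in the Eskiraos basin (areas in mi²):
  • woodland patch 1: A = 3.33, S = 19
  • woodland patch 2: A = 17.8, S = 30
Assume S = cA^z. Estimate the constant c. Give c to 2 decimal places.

13.69

z = ln(S₂/S₁) / ln(A₂/A₁) = ln(30/19) / ln(17.8/3.33) = 0.4568 / 1.6762 = 0.2725
c = S₁ / A₁^z = 19 / 3.33^0.2725 = 19 / 1.388 = 13.69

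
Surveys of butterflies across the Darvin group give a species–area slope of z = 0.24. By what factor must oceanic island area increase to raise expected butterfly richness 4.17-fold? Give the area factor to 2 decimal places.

383.62

(A₂/A₁)^0.24 = 4.17, so A₂/A₁ = 4.17^(1/0.24) = 4.17^4.167
ln(A₂/A₁) = ln 4.17 / 0.24 = 1.4279 / 0.24 = 5.9497
A₂/A₁ = e^5.9497 ≈ 383.6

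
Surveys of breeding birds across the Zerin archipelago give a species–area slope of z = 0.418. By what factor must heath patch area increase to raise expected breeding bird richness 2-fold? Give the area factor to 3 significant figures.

(A₂/A₁)^0.418 = 2, so A₂/A₁ = 2^(1/0.418) = 2^2.392
ln(A₂/A₁) = ln 2 / 0.418 = 0.6931 / 0.418 = 1.6582
A₂/A₁ = e^1.6582 ≈ 5.25

5.25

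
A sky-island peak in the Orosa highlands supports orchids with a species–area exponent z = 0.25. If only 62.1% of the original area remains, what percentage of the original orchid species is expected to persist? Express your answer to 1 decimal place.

88.8%

S_new/S_old = (A_new/A_old)^z = 0.621^0.25
= exp(0.25 × ln 0.621) = exp(0.25 × -0.4764) = exp(-0.1191) ≈ 0.8877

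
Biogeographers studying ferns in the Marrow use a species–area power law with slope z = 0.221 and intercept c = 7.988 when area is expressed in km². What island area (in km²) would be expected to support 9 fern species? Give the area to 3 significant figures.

9 = 7.988 × A^0.221  ⇒  A^0.221 = 9/7.988 = 1.127
ln A = ln(1.127) / 0.221 = 0.1193 / 0.221 = 0.5397
A = e^0.5397 ≈ 1.716 km²

1.72 km²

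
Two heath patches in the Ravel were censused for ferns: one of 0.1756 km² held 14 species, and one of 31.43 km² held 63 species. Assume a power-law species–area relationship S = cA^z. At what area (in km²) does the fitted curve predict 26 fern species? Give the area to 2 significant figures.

z = ln(63/14) / ln(31.43/0.1756) = 1.5041 / 5.1873 = 0.2900
c = 14 / 0.1756^0.2900 = 14 / 0.6039 = 23.18
A = (26/23.18)^(1/0.2900) ⇒ ln A = ln(1.121)/0.2900 = 0.3954
A = e^0.3954 ≈ 1.485 km²

1.5 km²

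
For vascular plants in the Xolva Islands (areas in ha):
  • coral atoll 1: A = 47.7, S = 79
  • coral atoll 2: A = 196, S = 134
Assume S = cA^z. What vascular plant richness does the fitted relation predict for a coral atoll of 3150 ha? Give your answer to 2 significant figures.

380

z = ln(134/79) / ln(196/47.7) = 0.5284 / 1.4132 = 0.3739
c = 79 / 47.7^0.3739 = 79 / 4.242 = 18.62
S₃ = 18.62 × 3150^0.3739 = 18.62 × 20.32 ≈ 378.5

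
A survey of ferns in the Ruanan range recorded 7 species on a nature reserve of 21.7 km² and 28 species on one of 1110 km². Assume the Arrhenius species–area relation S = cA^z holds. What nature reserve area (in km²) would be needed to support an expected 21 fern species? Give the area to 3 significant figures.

z = ln(28/7) / ln(1110/21.7) = 1.3863 / 3.9348 = 0.3523
c = 7 / 21.7^0.3523 = 7 / 2.957 = 2.367
A = (21/2.367)^(1/0.3523) ⇒ ln A = ln(8.871)/0.3523 = 6.1956
A = e^6.1956 ≈ 490.6 km²

491 km²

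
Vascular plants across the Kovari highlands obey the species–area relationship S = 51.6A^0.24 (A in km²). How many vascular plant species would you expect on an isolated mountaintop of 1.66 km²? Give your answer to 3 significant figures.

58.3

S = 51.6 × 1.66^0.24
ln S = ln 51.6 + 0.24 × ln 1.66 = 3.9435 + 0.24 × 0.5068 = 4.0652
S = e^4.0652 ≈ 58.27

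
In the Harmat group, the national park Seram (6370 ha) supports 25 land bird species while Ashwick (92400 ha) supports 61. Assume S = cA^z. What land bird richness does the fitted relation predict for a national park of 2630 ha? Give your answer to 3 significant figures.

18.6

z = ln(61/25) / ln(92400/6370) = 0.8920 / 2.6745 = 0.3335
c = 25 / 6370^0.3335 = 25 / 18.57 = 1.346
S₃ = 1.346 × 2630^0.3335 = 1.346 × 13.82 ≈ 18.61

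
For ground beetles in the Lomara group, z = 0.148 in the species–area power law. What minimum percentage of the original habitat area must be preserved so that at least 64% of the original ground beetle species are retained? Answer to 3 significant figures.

Need (A_new/A_old)^0.148 = 0.64, so A_new/A_old = 0.64^(1/0.148) = 0.64^6.757
ln(A_new/A_old) = ln 0.64 / 0.148 = -0.4463 / 0.148 = -3.0155
A_new/A_old = e^-3.0155 ≈ 0.04902

4.90%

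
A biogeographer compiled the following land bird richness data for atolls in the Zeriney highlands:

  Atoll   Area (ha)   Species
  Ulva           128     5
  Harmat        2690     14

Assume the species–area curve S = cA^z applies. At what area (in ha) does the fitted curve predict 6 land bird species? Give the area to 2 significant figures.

220 ha

z = ln(14/5) / ln(2690/128) = 1.0296 / 3.0453 = 0.3381
c = 5 / 128^0.3381 = 5 / 5.158 = 0.9694
A = (6/0.9694)^(1/0.3381) ⇒ ln A = ln(6.189)/0.3381 = 5.3913
A = e^5.3913 ≈ 219.5 ha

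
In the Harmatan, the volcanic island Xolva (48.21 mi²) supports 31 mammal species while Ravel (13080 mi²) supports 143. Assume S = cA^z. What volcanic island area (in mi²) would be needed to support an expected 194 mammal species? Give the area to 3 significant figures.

40000 mi²

z = ln(143/31) / ln(13080/48.21) = 1.5289 / 5.6033 = 0.2729
c = 31 / 48.21^0.2729 = 31 / 2.879 = 10.77
A = (194/10.77)^(1/0.2729) ⇒ ln A = ln(18.02)/0.2729 = 10.5967
A = e^10.5967 ≈ 40003 mi²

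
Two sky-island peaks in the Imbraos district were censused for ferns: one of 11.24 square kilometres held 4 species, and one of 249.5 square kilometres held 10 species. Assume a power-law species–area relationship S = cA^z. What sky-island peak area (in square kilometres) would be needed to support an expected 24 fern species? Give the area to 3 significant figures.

z = ln(10/4) / ln(249.5/11.24) = 0.9163 / 3.1000 = 0.2956
c = 4 / 11.24^0.2956 = 4 / 2.044 = 1.956
A = (24/1.956)^(1/0.2956) ⇒ ln A = ln(12.27)/0.2956 = 8.4813
A = e^8.4813 ≈ 4824 square kilometres

4820 square kilometres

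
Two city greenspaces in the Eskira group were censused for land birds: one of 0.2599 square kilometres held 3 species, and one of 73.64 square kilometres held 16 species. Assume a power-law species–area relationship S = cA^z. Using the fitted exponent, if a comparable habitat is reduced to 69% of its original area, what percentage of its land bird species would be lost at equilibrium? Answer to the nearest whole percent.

10%

z = ln(16/3) / ln(73.64/0.2599) = 1.6740 / 5.6466 = 0.2965
S_new/S_old = (A_new/A_old)^z = 0.69^0.2965 = exp(0.2965 × -0.3711) = 0.8958
Fraction lost = 1 − 0.8958 = 0.1042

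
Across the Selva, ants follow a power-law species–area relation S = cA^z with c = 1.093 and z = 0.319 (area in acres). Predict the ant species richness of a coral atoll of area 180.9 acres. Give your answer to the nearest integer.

6 species

S = 1.093 × 180.9^0.319 = 1.093 × 5.25 ≈ 5.738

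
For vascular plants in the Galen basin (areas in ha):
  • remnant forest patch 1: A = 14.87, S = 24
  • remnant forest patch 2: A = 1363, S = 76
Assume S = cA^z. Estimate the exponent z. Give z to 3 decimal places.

0.255

Taking logs: ln S = ln c + z ln A, so z = (ln S₂ − ln S₁)/(ln A₂ − ln A₁).
z = ln(76/24) / ln(1363/14.87) = ln(3.167) / ln(91.66) = 1.1527 / 4.5181 = 0.2551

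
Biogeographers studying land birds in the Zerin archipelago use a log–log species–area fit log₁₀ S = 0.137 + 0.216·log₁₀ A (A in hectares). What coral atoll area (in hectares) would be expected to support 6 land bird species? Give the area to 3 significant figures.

6 = 1.371 × A^0.216  ⇒  A^0.216 = 6/1.371 = 4.377
ln A = ln(4.377) / 0.216 = 1.4763 / 0.216 = 6.8347
A = e^6.8347 ≈ 929.6 hectares

930 hectares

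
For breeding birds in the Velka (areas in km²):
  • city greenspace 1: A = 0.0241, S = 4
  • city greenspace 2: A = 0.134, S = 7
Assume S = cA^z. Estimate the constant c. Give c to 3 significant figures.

13.5

z = ln(S₂/S₁) / ln(A₂/A₁) = ln(7/4) / ln(0.134/0.0241) = 0.5596 / 1.7156 = 0.3262
c = S₁ / A₁^z = 4 / 0.0241^0.3262 = 4 / 0.2966 = 13.48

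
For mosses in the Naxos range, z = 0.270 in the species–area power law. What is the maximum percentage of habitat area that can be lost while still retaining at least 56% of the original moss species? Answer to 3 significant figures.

Need (A_new/A_old)^0.27 = 0.56, so A_new/A_old = 0.56^(1/0.27) = 0.56^3.704
ln(A_new/A_old) = ln 0.56 / 0.27 = -0.5798 / 0.27 = -2.1475
A_new/A_old = e^-2.1475 ≈ 0.1168
Fraction that can be lost = 1 − 0.1168 = 0.8832

88.3%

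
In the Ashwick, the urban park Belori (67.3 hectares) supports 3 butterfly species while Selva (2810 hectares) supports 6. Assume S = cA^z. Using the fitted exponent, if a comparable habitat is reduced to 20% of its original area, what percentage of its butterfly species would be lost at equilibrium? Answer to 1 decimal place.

z = ln(6/3) / ln(2810/67.3) = 0.6931 / 3.7318 = 0.1857
S_new/S_old = (A_new/A_old)^z = 0.2^0.1857 = exp(0.1857 × -1.6094) = 0.7416
Fraction lost = 1 − 0.7416 = 0.2584

25.8%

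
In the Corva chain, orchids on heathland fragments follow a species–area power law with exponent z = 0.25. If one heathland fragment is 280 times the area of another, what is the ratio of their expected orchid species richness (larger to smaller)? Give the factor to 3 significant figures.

4.09

S₂/S₁ = (A₂/A₁)^z = 280^0.25
ln(S₂/S₁) = 0.25 × ln 280 = 0.25 × 5.6348 = 1.4087
S₂/S₁ = e^1.4087 ≈ 4.091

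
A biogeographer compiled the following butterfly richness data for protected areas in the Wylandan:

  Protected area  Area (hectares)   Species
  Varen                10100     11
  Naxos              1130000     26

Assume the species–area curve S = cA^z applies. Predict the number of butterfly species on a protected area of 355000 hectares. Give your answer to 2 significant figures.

21

z = ln(26/11) / ln(1130000/10100) = 0.8602 / 4.7174 = 0.1823
c = 11 / 10100^0.1823 = 11 / 5.372 = 2.048
S₃ = 2.048 × 355000^0.1823 = 2.048 × 10.28 ≈ 21.05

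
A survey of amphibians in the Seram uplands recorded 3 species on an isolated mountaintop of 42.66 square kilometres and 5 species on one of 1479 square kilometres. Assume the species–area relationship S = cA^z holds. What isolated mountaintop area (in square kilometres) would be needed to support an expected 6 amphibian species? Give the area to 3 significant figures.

z = ln(5/3) / ln(1479/42.66) = 0.5108 / 3.5459 = 0.1441
c = 3 / 42.66^0.1441 = 3 / 1.717 = 1.747
A = (6/1.747)^(1/0.1441) ⇒ ln A = ln(3.434)/0.1441 = 8.5647
A = e^8.5647 ≈ 5243 square kilometres

5240 square kilometres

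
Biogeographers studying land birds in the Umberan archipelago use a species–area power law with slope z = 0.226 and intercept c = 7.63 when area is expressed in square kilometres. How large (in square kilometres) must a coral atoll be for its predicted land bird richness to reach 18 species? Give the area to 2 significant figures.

45 square kilometres

18 = 7.63 × A^0.226  ⇒  A^0.226 = 18/7.63 = 2.359
ln A = ln(2.359) / 0.226 = 0.8583 / 0.226 = 3.7977
A = e^3.7977 ≈ 44.6 square kilometres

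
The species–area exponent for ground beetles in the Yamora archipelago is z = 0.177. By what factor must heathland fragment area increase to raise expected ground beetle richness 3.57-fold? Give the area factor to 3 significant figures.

1330

(A₂/A₁)^0.177 = 3.57, so A₂/A₁ = 3.57^(1/0.177) = 3.57^5.65
ln(A₂/A₁) = ln 3.57 / 0.177 = 1.2726 / 0.177 = 7.1896
A₂/A₁ = e^7.1896 ≈ 1326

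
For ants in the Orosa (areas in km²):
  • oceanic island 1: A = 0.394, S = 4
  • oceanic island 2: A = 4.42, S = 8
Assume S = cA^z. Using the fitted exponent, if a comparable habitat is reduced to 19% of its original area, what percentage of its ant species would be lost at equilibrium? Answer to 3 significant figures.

37.9%

z = ln(8/4) / ln(4.42/0.394) = 0.6931 / 2.4175 = 0.2867
S_new/S_old = (A_new/A_old)^z = 0.19^0.2867 = exp(0.2867 × -1.6607) = 0.6212
Fraction lost = 1 − 0.6212 = 0.3788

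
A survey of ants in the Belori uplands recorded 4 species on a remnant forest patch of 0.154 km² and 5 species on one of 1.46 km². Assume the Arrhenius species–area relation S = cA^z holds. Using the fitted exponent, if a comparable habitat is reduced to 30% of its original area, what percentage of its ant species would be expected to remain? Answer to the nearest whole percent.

z = ln(5/4) / ln(1.46/0.154) = 0.2231 / 2.2492 = 0.0992
S_new/S_old = (A_new/A_old)^z = 0.3^0.0992 = exp(0.0992 × -1.2040) = 0.8874

89%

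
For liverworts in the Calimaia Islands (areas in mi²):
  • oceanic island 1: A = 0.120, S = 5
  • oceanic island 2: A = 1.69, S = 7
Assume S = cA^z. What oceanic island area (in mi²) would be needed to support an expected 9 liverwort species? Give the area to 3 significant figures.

12.2 mi²

z = ln(7/5) / ln(1.69/0.12) = 0.3365 / 2.6450 = 0.1272
c = 5 / 0.12^0.1272 = 5 / 0.7636 = 6.548
A = (9/6.548)^(1/0.1272) ⇒ ln A = ln(1.374)/0.1272 = 2.5003
A = e^2.5003 ≈ 12.19 mi²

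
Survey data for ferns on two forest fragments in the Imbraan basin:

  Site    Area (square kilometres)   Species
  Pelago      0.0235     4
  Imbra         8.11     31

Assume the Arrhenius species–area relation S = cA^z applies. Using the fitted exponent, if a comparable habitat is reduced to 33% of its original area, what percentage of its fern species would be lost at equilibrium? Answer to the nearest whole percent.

32%

z = ln(31/4) / ln(8.11/0.0235) = 2.0477 / 5.8439 = 0.3504
S_new/S_old = (A_new/A_old)^z = 0.33^0.3504 = exp(0.3504 × -1.1087) = 0.6781
Fraction lost = 1 − 0.6781 = 0.3219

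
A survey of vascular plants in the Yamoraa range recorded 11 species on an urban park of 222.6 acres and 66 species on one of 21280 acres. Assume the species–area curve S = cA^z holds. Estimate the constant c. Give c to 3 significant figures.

z = ln(S₂/S₁) / ln(A₂/A₁) = ln(66/11) / ln(21280/222.6) = 1.7918 / 4.5601 = 0.3929
c = S₁ / A₁^z = 11 / 222.6^0.3929 = 11 / 8.363 = 1.315

1.32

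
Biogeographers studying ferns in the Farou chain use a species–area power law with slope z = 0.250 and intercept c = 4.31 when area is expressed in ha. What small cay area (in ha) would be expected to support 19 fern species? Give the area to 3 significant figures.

19 = 4.31 × A^0.25  ⇒  A^0.25 = 19/4.31 = 4.408
ln A = ln(4.408) / 0.25 = 1.4835 / 0.25 = 5.9340
A = e^5.9340 ≈ 377.7 ha

378 ha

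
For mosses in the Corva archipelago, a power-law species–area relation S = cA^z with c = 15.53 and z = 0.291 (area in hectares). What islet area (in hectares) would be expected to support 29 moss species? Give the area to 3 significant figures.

29 = 15.53 × A^0.291  ⇒  A^0.291 = 29/15.53 = 1.867
ln A = ln(1.867) / 0.291 = 0.6245 / 0.291 = 2.1461
A = e^2.1461 ≈ 8.552 hectares

8.55 hectares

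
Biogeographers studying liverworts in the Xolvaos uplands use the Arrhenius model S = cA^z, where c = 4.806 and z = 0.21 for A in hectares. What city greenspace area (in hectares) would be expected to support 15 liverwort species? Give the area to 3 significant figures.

226 hectares

15 = 4.806 × A^0.21  ⇒  A^0.21 = 15/4.806 = 3.121
ln A = ln(3.121) / 0.21 = 1.1382 / 0.21 = 5.4199
A = e^5.4199 ≈ 225.9 hectares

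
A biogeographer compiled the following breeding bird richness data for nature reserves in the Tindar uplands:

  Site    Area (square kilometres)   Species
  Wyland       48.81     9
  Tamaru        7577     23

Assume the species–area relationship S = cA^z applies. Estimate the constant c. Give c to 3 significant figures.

4.37

z = ln(S₂/S₁) / ln(A₂/A₁) = ln(23/9) / ln(7577/48.81) = 0.9383 / 5.0449 = 0.1860
c = S₁ / A₁^z = 9 / 48.81^0.1860 = 9 / 2.061 = 4.367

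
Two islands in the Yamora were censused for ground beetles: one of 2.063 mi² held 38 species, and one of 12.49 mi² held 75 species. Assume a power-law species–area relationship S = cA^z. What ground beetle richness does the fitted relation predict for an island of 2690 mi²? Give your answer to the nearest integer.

570

z = ln(75/38) / ln(12.49/2.063) = 0.6799 / 1.8008 = 0.3776
c = 38 / 2.063^0.3776 = 38 / 1.314 = 28.91
S₃ = 28.91 × 2690^0.3776 = 28.91 × 19.72 ≈ 570.1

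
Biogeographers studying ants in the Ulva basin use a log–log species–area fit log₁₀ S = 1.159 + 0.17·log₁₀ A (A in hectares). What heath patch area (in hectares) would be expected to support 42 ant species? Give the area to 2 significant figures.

540 hectares

42 = 14.42 × A^0.17  ⇒  A^0.17 = 42/14.42 = 2.912
ln A = ln(2.912) / 0.17 = 1.0690 / 0.17 = 6.2881
A = e^6.2881 ≈ 538.1 hectares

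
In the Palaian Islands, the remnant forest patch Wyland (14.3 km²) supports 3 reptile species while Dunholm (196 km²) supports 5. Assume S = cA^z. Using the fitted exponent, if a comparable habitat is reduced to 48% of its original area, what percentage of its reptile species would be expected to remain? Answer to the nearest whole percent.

87%

z = ln(5/3) / ln(196/14.3) = 0.5108 / 2.6179 = 0.1951
S_new/S_old = (A_new/A_old)^z = 0.48^0.1951 = exp(0.1951 × -0.7340) = 0.8666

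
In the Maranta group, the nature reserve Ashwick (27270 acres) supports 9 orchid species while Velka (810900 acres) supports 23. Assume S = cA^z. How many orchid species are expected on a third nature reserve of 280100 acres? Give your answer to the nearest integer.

z = ln(23/9) / ln(810900/27270) = 0.9383 / 3.3924 = 0.2766
c = 9 / 27270^0.2766 = 9 / 16.86 = 0.5338
S₃ = 0.5338 × 280100^0.2766 = 0.5338 × 32.11 ≈ 17.14

17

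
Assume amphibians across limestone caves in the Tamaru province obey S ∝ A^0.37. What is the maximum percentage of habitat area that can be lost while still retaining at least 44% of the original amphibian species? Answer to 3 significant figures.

89.1%

Need (A_new/A_old)^0.37 = 0.44, so A_new/A_old = 0.44^(1/0.37) = 0.44^2.703
ln(A_new/A_old) = ln 0.44 / 0.37 = -0.8210 / 0.37 = -2.2189
A_new/A_old = e^-2.2189 ≈ 0.1087
Fraction that can be lost = 1 − 0.1087 = 0.8913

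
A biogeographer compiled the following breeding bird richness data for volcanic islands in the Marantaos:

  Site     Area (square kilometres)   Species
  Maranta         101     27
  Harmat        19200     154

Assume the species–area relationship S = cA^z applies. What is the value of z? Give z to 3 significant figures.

Taking logs: ln S = ln c + z ln A, so z = (ln S₂ − ln S₁)/(ln A₂ − ln A₁).
z = ln(154/27) / ln(19200/101) = ln(5.704) / ln(190.1) = 1.7411 / 5.2475 = 0.3318

0.332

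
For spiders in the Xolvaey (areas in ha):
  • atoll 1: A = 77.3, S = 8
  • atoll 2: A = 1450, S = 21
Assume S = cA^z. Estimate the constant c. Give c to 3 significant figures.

1.91

z = ln(S₂/S₁) / ln(A₂/A₁) = ln(21/8) / ln(1450/77.3) = 0.9651 / 2.9316 = 0.3292
c = S₁ / A₁^z = 8 / 77.3^0.3292 = 8 / 4.184 = 1.912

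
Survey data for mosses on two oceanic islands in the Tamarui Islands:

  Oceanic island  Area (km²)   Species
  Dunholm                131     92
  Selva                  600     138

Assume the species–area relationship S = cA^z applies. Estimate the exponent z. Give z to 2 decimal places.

0.27

Taking logs: ln S = ln c + z ln A, so z = (ln S₂ − ln S₁)/(ln A₂ − ln A₁).
z = ln(138/92) / ln(600/131) = ln(1.5) / ln(4.58) = 0.4055 / 1.5217 = 0.2664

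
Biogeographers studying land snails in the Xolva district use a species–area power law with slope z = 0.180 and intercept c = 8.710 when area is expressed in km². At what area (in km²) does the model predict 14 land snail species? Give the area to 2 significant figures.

14 km²

14 = 8.71 × A^0.18  ⇒  A^0.18 = 14/8.71 = 1.607
ln A = ln(1.607) / 0.18 = 0.4746 / 0.18 = 2.6366
A = e^2.6366 ≈ 13.97 km²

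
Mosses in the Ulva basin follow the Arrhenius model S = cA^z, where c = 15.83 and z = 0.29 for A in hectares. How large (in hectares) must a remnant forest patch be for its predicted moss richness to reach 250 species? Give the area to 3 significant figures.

250 = 15.83 × A^0.29  ⇒  A^0.29 = 250/15.83 = 15.79
ln A = ln(15.79) / 0.29 = 2.7596 / 0.29 = 9.5157
A = e^9.5157 ≈ 13571 hectares

13600 hectares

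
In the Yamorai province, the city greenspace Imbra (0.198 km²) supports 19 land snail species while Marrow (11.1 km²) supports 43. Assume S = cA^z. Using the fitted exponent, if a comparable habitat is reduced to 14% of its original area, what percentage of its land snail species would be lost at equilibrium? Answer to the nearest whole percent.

33%

z = ln(43/19) / ln(11.1/0.198) = 0.8168 / 4.0264 = 0.2028
S_new/S_old = (A_new/A_old)^z = 0.14^0.2028 = exp(0.2028 × -1.9661) = 0.6711
Fraction lost = 1 − 0.6711 = 0.3289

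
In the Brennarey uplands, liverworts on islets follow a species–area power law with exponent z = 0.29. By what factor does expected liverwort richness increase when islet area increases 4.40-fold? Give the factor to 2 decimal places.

S₂/S₁ = (A₂/A₁)^z = 4.4^0.29
ln(S₂/S₁) = 0.29 × ln 4.4 = 0.29 × 1.4816 = 0.4297
S₂/S₁ = e^0.4297 ≈ 1.537

1.54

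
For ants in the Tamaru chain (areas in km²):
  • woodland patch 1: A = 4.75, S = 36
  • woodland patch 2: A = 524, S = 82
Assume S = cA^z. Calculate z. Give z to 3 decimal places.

0.175

Taking logs: ln S = ln c + z ln A, so z = (ln S₂ − ln S₁)/(ln A₂ − ln A₁).
z = ln(82/36) / ln(524/4.75) = ln(2.278) / ln(110.3) = 0.8232 / 4.7033 = 0.1750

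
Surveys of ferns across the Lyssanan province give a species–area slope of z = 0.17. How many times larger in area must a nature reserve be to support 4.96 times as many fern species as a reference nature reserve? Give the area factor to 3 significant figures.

(A₂/A₁)^0.17 = 4.96, so A₂/A₁ = 4.96^(1/0.17) = 4.96^5.882
ln(A₂/A₁) = ln 4.96 / 0.17 = 1.6014 / 0.17 = 9.4200
A₂/A₁ = e^9.4200 ≈ 12333

12300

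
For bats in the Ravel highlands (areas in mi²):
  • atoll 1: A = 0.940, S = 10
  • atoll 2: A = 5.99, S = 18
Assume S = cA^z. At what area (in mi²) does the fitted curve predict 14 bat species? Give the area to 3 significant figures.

2.71 mi²

z = ln(18/10) / ln(5.99/0.94) = 0.5878 / 1.8520 = 0.3174
c = 10 / 0.94^0.3174 = 10 / 0.9806 = 10.2
A = (14/10.2)^(1/0.3174) ⇒ ln A = ln(1.373)/0.3174 = 0.9983
A = e^0.9983 ≈ 2.714 mi²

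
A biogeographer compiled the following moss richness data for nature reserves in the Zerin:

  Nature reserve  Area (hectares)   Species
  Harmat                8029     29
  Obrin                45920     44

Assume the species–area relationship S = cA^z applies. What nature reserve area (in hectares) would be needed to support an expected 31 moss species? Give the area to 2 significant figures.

z = ln(44/29) / ln(45920/8029) = 0.4169 / 1.7438 = 0.2391
c = 29 / 8029^0.2391 = 29 / 8.58 = 3.38
A = (31/3.38)^(1/0.2391) ⇒ ln A = ln(9.171)/0.2391 = 9.2698
A = e^9.2698 ≈ 10612 hectares

11000 hectares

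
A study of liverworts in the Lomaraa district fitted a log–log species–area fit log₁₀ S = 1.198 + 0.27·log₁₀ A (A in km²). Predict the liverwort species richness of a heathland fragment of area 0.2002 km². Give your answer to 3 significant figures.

S = 15.78 × 0.2002^0.27
ln S = ln 15.78 + 0.27 × ln 0.2002 = 2.7585 + 0.27 × -1.6084 = 2.3242
S = e^2.3242 ≈ 10.22

10.2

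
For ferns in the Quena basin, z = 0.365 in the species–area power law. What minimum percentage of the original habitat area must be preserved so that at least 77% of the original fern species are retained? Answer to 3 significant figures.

Need (A_new/A_old)^0.365 = 0.77, so A_new/A_old = 0.77^(1/0.365) = 0.77^2.74
ln(A_new/A_old) = ln 0.77 / 0.365 = -0.2614 / 0.365 = -0.7161
A_new/A_old = e^-0.7161 ≈ 0.4887

48.9%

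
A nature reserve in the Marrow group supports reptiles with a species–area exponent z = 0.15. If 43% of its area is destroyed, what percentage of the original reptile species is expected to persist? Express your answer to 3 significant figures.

91.9%

S_new/S_old = (A_new/A_old)^z = 0.57^0.15
= exp(0.15 × ln 0.57) = exp(0.15 × -0.5621) = exp(-0.0843) ≈ 0.9191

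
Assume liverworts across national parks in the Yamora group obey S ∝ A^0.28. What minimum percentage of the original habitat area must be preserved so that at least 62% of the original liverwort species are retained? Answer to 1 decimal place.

18.1%

Need (A_new/A_old)^0.28 = 0.62, so A_new/A_old = 0.62^(1/0.28) = 0.62^3.571
ln(A_new/A_old) = ln 0.62 / 0.28 = -0.4780 / 0.28 = -1.7073
A_new/A_old = e^-1.7073 ≈ 0.1814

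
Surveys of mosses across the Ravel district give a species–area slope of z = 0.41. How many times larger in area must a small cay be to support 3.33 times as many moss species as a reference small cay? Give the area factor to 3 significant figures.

18.8

(A₂/A₁)^0.41 = 3.33, so A₂/A₁ = 3.33^(1/0.41) = 3.33^2.439
ln(A₂/A₁) = ln 3.33 / 0.41 = 1.2030 / 0.41 = 2.9341
A₂/A₁ = e^2.9341 ≈ 18.8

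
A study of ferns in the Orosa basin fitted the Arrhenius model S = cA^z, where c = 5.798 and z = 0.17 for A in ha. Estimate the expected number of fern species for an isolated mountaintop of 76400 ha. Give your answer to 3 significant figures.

39.2

S = 5.798 × 76400^0.17 = 5.798 × 6.763 ≈ 39.21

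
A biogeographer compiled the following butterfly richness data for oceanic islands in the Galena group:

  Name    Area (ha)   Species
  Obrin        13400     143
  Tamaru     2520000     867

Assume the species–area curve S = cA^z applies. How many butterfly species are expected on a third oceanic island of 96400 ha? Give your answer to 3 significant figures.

z = ln(867/143) / ln(2520000/13400) = 1.8022 / 5.2368 = 0.3441
c = 143 / 13400^0.3441 = 143 / 26.32 = 5.433
S₃ = 5.433 × 96400^0.3441 = 5.433 × 51.91 ≈ 282

282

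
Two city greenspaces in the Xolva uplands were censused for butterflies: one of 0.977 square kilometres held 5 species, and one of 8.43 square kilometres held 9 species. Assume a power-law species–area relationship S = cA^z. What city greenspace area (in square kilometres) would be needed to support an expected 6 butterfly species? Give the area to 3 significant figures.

z = ln(9/5) / ln(8.43/0.977) = 0.5878 / 2.1551 = 0.2727
c = 5 / 0.977^0.2727 = 5 / 0.9937 = 5.032
A = (6/5.032)^(1/0.2727) ⇒ ln A = ln(1.192)/0.2727 = 0.6452
A = e^0.6452 ≈ 1.906 square kilometres

1.91 square kilometres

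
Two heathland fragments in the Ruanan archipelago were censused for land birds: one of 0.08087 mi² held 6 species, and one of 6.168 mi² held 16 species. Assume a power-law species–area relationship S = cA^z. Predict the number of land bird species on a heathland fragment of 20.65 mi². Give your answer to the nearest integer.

21

z = ln(16/6) / ln(6.168/0.08087) = 0.9808 / 4.3343 = 0.2263
c = 6 / 0.08087^0.2263 = 6 / 0.566 = 10.6
S₃ = 10.6 × 20.65^0.2263 = 10.6 × 1.984 ≈ 21.03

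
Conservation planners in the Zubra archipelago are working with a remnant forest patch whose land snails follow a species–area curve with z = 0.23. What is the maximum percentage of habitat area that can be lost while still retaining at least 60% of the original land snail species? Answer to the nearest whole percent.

89%

Need (A_new/A_old)^0.23 = 0.6, so A_new/A_old = 0.6^(1/0.23) = 0.6^4.348
ln(A_new/A_old) = ln 0.6 / 0.23 = -0.5108 / 0.23 = -2.2210
A_new/A_old = e^-2.2210 ≈ 0.1085
Fraction that can be lost = 1 − 0.1085 = 0.8915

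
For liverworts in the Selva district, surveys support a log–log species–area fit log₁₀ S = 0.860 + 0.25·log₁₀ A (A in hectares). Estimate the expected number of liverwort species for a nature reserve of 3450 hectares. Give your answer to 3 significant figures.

55.5

S = 7.244 × 3450^0.25
ln S = ln 7.244 + 0.25 × ln 3450 = 1.9802 + 0.25 × 8.1461 = 4.0168
S = e^4.0168 ≈ 55.52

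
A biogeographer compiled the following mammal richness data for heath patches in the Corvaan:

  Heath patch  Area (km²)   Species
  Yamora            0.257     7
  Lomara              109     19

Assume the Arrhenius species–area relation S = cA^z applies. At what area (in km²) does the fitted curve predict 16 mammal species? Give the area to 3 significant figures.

z = ln(19/7) / ln(109/0.257) = 0.9985 / 6.0500 = 0.1650
c = 7 / 0.257^0.1650 = 7 / 0.7991 = 8.76
A = (16/8.76)^(1/0.1650) ⇒ ln A = ln(1.827)/0.1650 = 3.6501
A = e^3.6501 ≈ 38.48 km²

38.5 km²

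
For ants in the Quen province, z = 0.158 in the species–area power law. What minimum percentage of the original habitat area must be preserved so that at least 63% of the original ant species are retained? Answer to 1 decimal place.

5.4%

Need (A_new/A_old)^0.158 = 0.63, so A_new/A_old = 0.63^(1/0.158) = 0.63^6.329
ln(A_new/A_old) = ln 0.63 / 0.158 = -0.4620 / 0.158 = -2.9243
A_new/A_old = e^-2.9243 ≈ 0.0537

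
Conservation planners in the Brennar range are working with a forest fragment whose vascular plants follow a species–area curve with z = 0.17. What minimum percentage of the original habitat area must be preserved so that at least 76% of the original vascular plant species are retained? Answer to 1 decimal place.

Need (A_new/A_old)^0.17 = 0.76, so A_new/A_old = 0.76^(1/0.17) = 0.76^5.882
ln(A_new/A_old) = ln 0.76 / 0.17 = -0.2744 / 0.17 = -1.6143
A_new/A_old = e^-1.6143 ≈ 0.199

19.9%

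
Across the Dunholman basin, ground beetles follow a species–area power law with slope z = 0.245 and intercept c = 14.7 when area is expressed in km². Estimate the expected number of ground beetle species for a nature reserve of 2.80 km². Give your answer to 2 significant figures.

19

S = 14.7 × 2.8^0.245 = 14.7 × 1.287 ≈ 18.92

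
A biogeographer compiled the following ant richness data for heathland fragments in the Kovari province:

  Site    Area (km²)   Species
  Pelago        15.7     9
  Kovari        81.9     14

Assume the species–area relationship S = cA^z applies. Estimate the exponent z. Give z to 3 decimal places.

0.267

Taking logs: ln S = ln c + z ln A, so z = (ln S₂ − ln S₁)/(ln A₂ − ln A₁).
z = ln(14/9) / ln(81.9/15.7) = ln(1.556) / ln(5.217) = 0.4418 / 1.6518 = 0.2675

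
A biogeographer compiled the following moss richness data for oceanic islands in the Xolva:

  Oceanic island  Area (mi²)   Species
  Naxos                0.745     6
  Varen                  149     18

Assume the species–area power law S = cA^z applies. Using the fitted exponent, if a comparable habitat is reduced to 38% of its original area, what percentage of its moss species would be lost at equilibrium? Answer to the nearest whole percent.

z = ln(18/6) / ln(149/0.745) = 1.0986 / 5.2983 = 0.2074
S_new/S_old = (A_new/A_old)^z = 0.38^0.2074 = exp(0.2074 × -0.9676) = 0.8182
Fraction lost = 1 − 0.8182 = 0.1818

18%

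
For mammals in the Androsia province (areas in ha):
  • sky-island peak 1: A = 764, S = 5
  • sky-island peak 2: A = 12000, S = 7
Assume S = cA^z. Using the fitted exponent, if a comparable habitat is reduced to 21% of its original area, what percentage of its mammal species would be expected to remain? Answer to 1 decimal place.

82.6%

z = ln(7/5) / ln(12000/764) = 0.3365 / 2.7541 = 0.1222
S_new/S_old = (A_new/A_old)^z = 0.21^0.1222 = exp(0.1222 × -1.5606) = 0.8264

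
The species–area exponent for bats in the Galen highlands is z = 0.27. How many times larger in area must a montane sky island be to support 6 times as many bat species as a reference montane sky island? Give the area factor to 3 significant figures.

(A₂/A₁)^0.27 = 6, so A₂/A₁ = 6^(1/0.27) = 6^3.704
ln(A₂/A₁) = ln 6 / 0.27 = 1.7918 / 0.27 = 6.6361
A₂/A₁ = e^6.6361 ≈ 762.2

762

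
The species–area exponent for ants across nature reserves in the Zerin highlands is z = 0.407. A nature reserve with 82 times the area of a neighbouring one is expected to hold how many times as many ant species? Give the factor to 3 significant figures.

6.01

S₂/S₁ = (A₂/A₁)^z = 82^0.407
ln(S₂/S₁) = 0.407 × ln 82 = 0.407 × 4.4067 = 1.7935
S₂/S₁ = e^1.7935 ≈ 6.011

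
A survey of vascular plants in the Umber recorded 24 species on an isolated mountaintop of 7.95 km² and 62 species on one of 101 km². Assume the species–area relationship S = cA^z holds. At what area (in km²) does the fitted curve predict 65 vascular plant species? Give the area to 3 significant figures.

115 km²

z = ln(62/24) / ln(101/7.95) = 0.9491 / 2.5419 = 0.3734
c = 24 / 7.95^0.3734 = 24 / 2.169 = 11.07
A = (65/11.07)^(1/0.3734) ⇒ ln A = ln(5.873)/0.3734 = 4.7417
A = e^4.7417 ≈ 114.6 km²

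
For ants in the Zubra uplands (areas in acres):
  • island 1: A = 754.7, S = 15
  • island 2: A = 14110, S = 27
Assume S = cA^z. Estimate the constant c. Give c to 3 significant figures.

3.97

z = ln(S₂/S₁) / ln(A₂/A₁) = ln(27/15) / ln(14110/754.7) = 0.5878 / 2.9283 = 0.2007
c = S₁ / A₁^z = 15 / 754.7^0.2007 = 15 / 3.781 = 3.967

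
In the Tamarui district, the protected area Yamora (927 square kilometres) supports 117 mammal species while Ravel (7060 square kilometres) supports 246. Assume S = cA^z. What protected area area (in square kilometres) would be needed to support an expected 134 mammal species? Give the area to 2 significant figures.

1300 square kilometres

z = ln(246/117) / ln(7060/927) = 0.7432 / 2.0302 = 0.3660
c = 117 / 927^0.3660 = 117 / 12.19 = 9.596
A = (134/9.596)^(1/0.3660) ⇒ ln A = ln(13.96)/0.3660 = 7.2026
A = e^7.2026 ≈ 1343 square kilometres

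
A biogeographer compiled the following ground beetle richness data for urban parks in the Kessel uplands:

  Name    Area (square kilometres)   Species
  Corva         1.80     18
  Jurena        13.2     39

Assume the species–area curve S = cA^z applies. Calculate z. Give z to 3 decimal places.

Taking logs: ln S = ln c + z ln A, so z = (ln S₂ − ln S₁)/(ln A₂ − ln A₁).
z = ln(39/18) / ln(13.2/1.8) = ln(2.167) / ln(7.333) = 0.7732 / 1.9924 = 0.3881

0.388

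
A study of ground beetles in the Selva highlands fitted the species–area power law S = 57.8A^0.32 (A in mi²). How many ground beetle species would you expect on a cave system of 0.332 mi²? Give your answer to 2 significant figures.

41

S = 57.8 × 0.332^0.32 = 57.8 × 0.7027 ≈ 40.62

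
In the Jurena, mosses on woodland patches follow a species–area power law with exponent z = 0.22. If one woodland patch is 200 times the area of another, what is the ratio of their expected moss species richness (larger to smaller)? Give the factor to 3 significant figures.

S₂/S₁ = (A₂/A₁)^z = 200^0.22
ln(S₂/S₁) = 0.22 × ln 200 = 0.22 × 5.2983 = 1.1656
S₂/S₁ = e^1.1656 ≈ 3.208

3.21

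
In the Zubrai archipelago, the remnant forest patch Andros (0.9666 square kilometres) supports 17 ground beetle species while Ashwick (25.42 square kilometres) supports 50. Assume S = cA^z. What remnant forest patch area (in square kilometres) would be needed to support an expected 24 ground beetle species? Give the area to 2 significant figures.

2.7 square kilometres

z = ln(50/17) / ln(25.42/0.9666) = 1.0788 / 3.2695 = 0.3300
c = 17 / 0.9666^0.3300 = 17 / 0.9889 = 17.19
A = (24/17.19)^(1/0.3300) ⇒ ln A = ln(1.396)/0.3300 = 1.0111
A = e^1.0111 ≈ 2.749 square kilometres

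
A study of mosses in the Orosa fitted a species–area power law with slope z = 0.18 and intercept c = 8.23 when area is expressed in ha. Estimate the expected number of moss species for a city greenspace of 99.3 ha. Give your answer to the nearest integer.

19 species

S = 8.23 × 99.3^0.18
ln S = ln 8.23 + 0.18 × ln 99.3 = 2.1078 + 0.18 × 4.5981 = 2.9355
S = e^2.9355 ≈ 18.83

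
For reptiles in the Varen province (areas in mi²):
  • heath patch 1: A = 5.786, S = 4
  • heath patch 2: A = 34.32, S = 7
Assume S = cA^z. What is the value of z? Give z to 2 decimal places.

Taking logs: ln S = ln c + z ln A, so z = (ln S₂ − ln S₁)/(ln A₂ − ln A₁).
z = ln(7/4) / ln(34.32/5.786) = ln(1.75) / ln(5.932) = 0.5596 / 1.7803 = 0.3143

0.31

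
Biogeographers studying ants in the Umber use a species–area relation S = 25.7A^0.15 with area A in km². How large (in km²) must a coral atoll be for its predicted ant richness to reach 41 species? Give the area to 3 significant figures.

41 = 25.7 × A^0.15  ⇒  A^0.15 = 41/25.7 = 1.595
ln A = ln(1.595) / 0.15 = 0.4671 / 0.15 = 3.1139
A = e^3.1139 ≈ 22.51 km²

22.5 km²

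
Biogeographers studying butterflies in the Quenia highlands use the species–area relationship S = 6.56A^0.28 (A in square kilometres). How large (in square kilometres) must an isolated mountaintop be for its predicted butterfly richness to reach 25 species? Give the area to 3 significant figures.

119 square kilometres

25 = 6.56 × A^0.28  ⇒  A^0.28 = 25/6.56 = 3.811
ln A = ln(3.811) / 0.28 = 1.3379 / 0.28 = 4.7782
A = e^4.7782 ≈ 118.9 square kilometres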